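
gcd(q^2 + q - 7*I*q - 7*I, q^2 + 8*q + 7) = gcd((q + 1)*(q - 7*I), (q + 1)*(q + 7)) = q + 1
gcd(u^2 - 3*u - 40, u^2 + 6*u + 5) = u + 5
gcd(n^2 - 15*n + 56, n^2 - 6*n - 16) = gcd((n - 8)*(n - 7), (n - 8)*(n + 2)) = n - 8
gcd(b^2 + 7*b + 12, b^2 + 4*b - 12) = 1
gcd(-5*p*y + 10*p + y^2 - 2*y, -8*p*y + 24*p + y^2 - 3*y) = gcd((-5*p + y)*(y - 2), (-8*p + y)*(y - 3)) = 1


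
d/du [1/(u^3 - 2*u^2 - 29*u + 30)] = (-3*u^2 + 4*u + 29)/(u^3 - 2*u^2 - 29*u + 30)^2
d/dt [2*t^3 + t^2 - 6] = 2*t*(3*t + 1)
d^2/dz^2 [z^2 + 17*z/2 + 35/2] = 2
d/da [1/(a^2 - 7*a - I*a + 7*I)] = (-2*a + 7 + I)/(a^2 - 7*a - I*a + 7*I)^2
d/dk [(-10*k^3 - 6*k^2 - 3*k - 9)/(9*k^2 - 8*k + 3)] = (-90*k^4 + 160*k^3 - 15*k^2 + 126*k - 81)/(81*k^4 - 144*k^3 + 118*k^2 - 48*k + 9)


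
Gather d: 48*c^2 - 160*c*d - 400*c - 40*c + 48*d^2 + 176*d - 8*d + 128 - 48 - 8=48*c^2 - 440*c + 48*d^2 + d*(168 - 160*c) + 72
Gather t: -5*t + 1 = 1 - 5*t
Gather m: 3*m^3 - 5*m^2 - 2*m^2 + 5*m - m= 3*m^3 - 7*m^2 + 4*m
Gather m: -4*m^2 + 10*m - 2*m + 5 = -4*m^2 + 8*m + 5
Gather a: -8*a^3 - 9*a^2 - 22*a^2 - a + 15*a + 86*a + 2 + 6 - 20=-8*a^3 - 31*a^2 + 100*a - 12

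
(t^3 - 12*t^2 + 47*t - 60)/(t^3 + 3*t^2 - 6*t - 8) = (t^3 - 12*t^2 + 47*t - 60)/(t^3 + 3*t^2 - 6*t - 8)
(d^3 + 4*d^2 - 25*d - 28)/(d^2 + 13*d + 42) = (d^2 - 3*d - 4)/(d + 6)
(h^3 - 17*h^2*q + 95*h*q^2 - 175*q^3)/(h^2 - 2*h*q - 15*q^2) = (h^2 - 12*h*q + 35*q^2)/(h + 3*q)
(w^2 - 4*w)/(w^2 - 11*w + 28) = w/(w - 7)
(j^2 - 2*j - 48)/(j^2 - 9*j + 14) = (j^2 - 2*j - 48)/(j^2 - 9*j + 14)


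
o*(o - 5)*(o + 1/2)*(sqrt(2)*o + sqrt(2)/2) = sqrt(2)*o^4 - 4*sqrt(2)*o^3 - 19*sqrt(2)*o^2/4 - 5*sqrt(2)*o/4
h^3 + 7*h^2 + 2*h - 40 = (h - 2)*(h + 4)*(h + 5)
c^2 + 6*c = c*(c + 6)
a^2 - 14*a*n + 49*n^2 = (a - 7*n)^2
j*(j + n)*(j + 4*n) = j^3 + 5*j^2*n + 4*j*n^2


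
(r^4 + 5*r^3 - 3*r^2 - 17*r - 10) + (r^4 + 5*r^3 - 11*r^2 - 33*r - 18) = 2*r^4 + 10*r^3 - 14*r^2 - 50*r - 28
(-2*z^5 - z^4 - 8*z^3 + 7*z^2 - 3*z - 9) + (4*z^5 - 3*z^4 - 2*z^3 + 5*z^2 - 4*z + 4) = 2*z^5 - 4*z^4 - 10*z^3 + 12*z^2 - 7*z - 5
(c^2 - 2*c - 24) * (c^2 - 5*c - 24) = c^4 - 7*c^3 - 38*c^2 + 168*c + 576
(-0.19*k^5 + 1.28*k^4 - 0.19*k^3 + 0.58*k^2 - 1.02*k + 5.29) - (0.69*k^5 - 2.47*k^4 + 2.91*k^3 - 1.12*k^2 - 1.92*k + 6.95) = -0.88*k^5 + 3.75*k^4 - 3.1*k^3 + 1.7*k^2 + 0.9*k - 1.66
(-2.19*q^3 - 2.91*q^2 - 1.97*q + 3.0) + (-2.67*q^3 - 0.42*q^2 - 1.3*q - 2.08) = -4.86*q^3 - 3.33*q^2 - 3.27*q + 0.92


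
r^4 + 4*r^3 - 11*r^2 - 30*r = r*(r - 3)*(r + 2)*(r + 5)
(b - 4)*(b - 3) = b^2 - 7*b + 12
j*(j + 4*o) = j^2 + 4*j*o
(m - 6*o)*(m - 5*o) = m^2 - 11*m*o + 30*o^2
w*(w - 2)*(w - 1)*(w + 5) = w^4 + 2*w^3 - 13*w^2 + 10*w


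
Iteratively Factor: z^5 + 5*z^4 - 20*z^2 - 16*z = (z + 1)*(z^4 + 4*z^3 - 4*z^2 - 16*z) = (z + 1)*(z + 2)*(z^3 + 2*z^2 - 8*z) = (z + 1)*(z + 2)*(z + 4)*(z^2 - 2*z) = (z - 2)*(z + 1)*(z + 2)*(z + 4)*(z)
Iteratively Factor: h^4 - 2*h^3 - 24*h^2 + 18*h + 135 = (h + 3)*(h^3 - 5*h^2 - 9*h + 45) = (h + 3)^2*(h^2 - 8*h + 15) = (h - 5)*(h + 3)^2*(h - 3)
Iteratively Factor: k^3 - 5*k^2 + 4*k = (k - 1)*(k^2 - 4*k) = (k - 4)*(k - 1)*(k)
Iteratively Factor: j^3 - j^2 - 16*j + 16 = (j + 4)*(j^2 - 5*j + 4) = (j - 4)*(j + 4)*(j - 1)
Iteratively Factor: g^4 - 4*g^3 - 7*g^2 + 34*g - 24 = (g - 1)*(g^3 - 3*g^2 - 10*g + 24) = (g - 2)*(g - 1)*(g^2 - g - 12) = (g - 4)*(g - 2)*(g - 1)*(g + 3)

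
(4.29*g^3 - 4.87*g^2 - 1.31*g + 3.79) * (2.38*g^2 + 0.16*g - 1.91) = 10.2102*g^5 - 10.9042*g^4 - 12.0909*g^3 + 18.1123*g^2 + 3.1085*g - 7.2389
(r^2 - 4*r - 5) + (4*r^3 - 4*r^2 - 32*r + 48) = 4*r^3 - 3*r^2 - 36*r + 43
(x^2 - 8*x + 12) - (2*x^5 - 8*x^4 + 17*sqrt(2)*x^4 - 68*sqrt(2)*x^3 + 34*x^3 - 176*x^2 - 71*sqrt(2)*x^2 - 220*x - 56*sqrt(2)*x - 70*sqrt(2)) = -2*x^5 - 17*sqrt(2)*x^4 + 8*x^4 - 34*x^3 + 68*sqrt(2)*x^3 + 71*sqrt(2)*x^2 + 177*x^2 + 56*sqrt(2)*x + 212*x + 12 + 70*sqrt(2)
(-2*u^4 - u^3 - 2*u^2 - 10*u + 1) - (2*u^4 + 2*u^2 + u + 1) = -4*u^4 - u^3 - 4*u^2 - 11*u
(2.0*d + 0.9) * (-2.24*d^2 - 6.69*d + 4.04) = -4.48*d^3 - 15.396*d^2 + 2.059*d + 3.636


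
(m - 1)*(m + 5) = m^2 + 4*m - 5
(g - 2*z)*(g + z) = g^2 - g*z - 2*z^2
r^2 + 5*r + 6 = (r + 2)*(r + 3)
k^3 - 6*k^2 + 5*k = k*(k - 5)*(k - 1)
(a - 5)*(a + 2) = a^2 - 3*a - 10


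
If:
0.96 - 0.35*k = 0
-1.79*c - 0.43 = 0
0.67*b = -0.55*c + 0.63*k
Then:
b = 2.78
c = -0.24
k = 2.74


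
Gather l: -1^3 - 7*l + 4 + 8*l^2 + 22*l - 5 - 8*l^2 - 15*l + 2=0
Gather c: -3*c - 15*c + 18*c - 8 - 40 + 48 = 0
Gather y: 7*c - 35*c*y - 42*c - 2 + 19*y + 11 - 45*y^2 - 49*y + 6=-35*c - 45*y^2 + y*(-35*c - 30) + 15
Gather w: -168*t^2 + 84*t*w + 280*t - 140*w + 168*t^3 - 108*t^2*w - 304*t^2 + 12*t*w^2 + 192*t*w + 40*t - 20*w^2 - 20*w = 168*t^3 - 472*t^2 + 320*t + w^2*(12*t - 20) + w*(-108*t^2 + 276*t - 160)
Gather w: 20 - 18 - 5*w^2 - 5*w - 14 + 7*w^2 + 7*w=2*w^2 + 2*w - 12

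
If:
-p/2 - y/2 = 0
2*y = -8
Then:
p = 4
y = -4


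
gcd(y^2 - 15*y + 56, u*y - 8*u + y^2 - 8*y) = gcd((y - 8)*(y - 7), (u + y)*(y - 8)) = y - 8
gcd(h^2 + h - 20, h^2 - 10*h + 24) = h - 4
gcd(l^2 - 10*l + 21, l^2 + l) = 1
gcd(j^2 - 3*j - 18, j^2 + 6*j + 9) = j + 3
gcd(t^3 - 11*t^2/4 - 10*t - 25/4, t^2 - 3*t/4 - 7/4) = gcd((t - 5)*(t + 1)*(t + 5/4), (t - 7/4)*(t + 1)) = t + 1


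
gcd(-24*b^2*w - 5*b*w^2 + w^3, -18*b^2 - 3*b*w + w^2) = 3*b + w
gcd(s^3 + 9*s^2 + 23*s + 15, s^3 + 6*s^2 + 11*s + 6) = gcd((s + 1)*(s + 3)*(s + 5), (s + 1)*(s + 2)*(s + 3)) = s^2 + 4*s + 3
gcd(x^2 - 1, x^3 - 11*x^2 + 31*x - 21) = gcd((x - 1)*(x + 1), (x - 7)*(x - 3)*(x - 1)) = x - 1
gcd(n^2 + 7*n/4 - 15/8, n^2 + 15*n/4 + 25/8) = n + 5/2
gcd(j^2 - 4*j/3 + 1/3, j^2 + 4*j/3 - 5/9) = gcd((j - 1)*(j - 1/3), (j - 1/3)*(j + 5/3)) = j - 1/3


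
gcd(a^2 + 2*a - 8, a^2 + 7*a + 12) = a + 4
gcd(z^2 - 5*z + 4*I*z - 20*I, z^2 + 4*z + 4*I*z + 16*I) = z + 4*I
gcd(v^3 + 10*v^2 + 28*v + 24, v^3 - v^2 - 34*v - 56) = v + 2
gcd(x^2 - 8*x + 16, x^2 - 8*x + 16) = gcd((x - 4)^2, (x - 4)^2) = x^2 - 8*x + 16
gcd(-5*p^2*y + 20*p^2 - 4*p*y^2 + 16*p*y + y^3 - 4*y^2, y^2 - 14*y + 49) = 1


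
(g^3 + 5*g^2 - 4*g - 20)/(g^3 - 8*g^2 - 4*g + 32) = (g + 5)/(g - 8)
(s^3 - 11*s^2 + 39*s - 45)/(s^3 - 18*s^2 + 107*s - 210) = (s^2 - 6*s + 9)/(s^2 - 13*s + 42)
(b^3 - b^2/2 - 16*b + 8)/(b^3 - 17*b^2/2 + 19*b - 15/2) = (b^2 - 16)/(b^2 - 8*b + 15)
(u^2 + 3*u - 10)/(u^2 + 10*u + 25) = (u - 2)/(u + 5)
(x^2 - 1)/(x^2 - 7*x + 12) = (x^2 - 1)/(x^2 - 7*x + 12)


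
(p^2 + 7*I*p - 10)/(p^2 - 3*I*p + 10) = (p + 5*I)/(p - 5*I)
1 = 1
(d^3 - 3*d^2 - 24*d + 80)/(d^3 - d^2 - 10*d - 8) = (d^2 + d - 20)/(d^2 + 3*d + 2)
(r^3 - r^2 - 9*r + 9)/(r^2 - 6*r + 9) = (r^2 + 2*r - 3)/(r - 3)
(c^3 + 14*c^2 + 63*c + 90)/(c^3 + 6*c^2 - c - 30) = (c + 6)/(c - 2)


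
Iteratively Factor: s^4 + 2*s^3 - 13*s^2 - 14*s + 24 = (s + 2)*(s^3 - 13*s + 12) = (s + 2)*(s + 4)*(s^2 - 4*s + 3) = (s - 3)*(s + 2)*(s + 4)*(s - 1)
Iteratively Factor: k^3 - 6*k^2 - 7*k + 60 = (k - 4)*(k^2 - 2*k - 15) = (k - 4)*(k + 3)*(k - 5)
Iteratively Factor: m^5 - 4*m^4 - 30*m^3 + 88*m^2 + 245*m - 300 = (m + 3)*(m^4 - 7*m^3 - 9*m^2 + 115*m - 100) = (m - 5)*(m + 3)*(m^3 - 2*m^2 - 19*m + 20) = (m - 5)*(m - 1)*(m + 3)*(m^2 - m - 20) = (m - 5)^2*(m - 1)*(m + 3)*(m + 4)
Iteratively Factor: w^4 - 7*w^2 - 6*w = (w + 2)*(w^3 - 2*w^2 - 3*w) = (w + 1)*(w + 2)*(w^2 - 3*w) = w*(w + 1)*(w + 2)*(w - 3)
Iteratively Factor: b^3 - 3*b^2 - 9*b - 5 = (b - 5)*(b^2 + 2*b + 1) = (b - 5)*(b + 1)*(b + 1)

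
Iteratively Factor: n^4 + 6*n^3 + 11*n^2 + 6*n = (n + 2)*(n^3 + 4*n^2 + 3*n) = (n + 2)*(n + 3)*(n^2 + n) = (n + 1)*(n + 2)*(n + 3)*(n)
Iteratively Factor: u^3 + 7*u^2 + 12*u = (u + 4)*(u^2 + 3*u) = (u + 3)*(u + 4)*(u)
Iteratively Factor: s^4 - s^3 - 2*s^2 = (s + 1)*(s^3 - 2*s^2) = s*(s + 1)*(s^2 - 2*s) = s^2*(s + 1)*(s - 2)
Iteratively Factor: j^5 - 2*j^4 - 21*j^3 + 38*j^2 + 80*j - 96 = (j + 2)*(j^4 - 4*j^3 - 13*j^2 + 64*j - 48) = (j - 1)*(j + 2)*(j^3 - 3*j^2 - 16*j + 48) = (j - 3)*(j - 1)*(j + 2)*(j^2 - 16) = (j - 3)*(j - 1)*(j + 2)*(j + 4)*(j - 4)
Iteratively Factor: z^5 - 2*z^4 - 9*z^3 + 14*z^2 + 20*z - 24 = (z + 2)*(z^4 - 4*z^3 - z^2 + 16*z - 12) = (z + 2)^2*(z^3 - 6*z^2 + 11*z - 6) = (z - 3)*(z + 2)^2*(z^2 - 3*z + 2) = (z - 3)*(z - 2)*(z + 2)^2*(z - 1)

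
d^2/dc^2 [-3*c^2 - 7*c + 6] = -6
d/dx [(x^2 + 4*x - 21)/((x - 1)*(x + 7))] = 2/(x^2 - 2*x + 1)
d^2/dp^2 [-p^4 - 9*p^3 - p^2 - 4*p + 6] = -12*p^2 - 54*p - 2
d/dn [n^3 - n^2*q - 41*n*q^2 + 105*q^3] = 3*n^2 - 2*n*q - 41*q^2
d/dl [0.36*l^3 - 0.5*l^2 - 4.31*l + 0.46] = 1.08*l^2 - 1.0*l - 4.31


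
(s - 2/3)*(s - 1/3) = s^2 - s + 2/9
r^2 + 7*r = r*(r + 7)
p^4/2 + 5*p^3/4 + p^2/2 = p^2*(p/2 + 1)*(p + 1/2)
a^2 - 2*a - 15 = (a - 5)*(a + 3)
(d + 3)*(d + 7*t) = d^2 + 7*d*t + 3*d + 21*t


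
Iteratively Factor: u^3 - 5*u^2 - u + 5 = (u + 1)*(u^2 - 6*u + 5) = (u - 1)*(u + 1)*(u - 5)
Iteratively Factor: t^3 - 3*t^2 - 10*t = (t + 2)*(t^2 - 5*t) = t*(t + 2)*(t - 5)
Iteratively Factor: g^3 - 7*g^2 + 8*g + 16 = (g + 1)*(g^2 - 8*g + 16) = (g - 4)*(g + 1)*(g - 4)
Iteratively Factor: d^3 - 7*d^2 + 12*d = (d)*(d^2 - 7*d + 12) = d*(d - 4)*(d - 3)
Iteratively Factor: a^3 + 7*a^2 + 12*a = (a + 3)*(a^2 + 4*a) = a*(a + 3)*(a + 4)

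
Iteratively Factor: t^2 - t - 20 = (t - 5)*(t + 4)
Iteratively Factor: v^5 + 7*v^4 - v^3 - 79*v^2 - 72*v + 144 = (v + 4)*(v^4 + 3*v^3 - 13*v^2 - 27*v + 36) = (v - 1)*(v + 4)*(v^3 + 4*v^2 - 9*v - 36) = (v - 3)*(v - 1)*(v + 4)*(v^2 + 7*v + 12) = (v - 3)*(v - 1)*(v + 4)^2*(v + 3)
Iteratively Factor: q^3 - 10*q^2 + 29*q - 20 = (q - 4)*(q^2 - 6*q + 5) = (q - 4)*(q - 1)*(q - 5)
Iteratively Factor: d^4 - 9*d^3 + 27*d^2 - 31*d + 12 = (d - 1)*(d^3 - 8*d^2 + 19*d - 12) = (d - 1)^2*(d^2 - 7*d + 12) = (d - 4)*(d - 1)^2*(d - 3)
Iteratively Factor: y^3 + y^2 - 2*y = (y + 2)*(y^2 - y) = (y - 1)*(y + 2)*(y)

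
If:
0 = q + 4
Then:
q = -4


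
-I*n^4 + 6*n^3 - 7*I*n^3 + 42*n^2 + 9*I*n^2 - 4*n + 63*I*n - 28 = (n + 7)*(n + I)*(n + 4*I)*(-I*n + 1)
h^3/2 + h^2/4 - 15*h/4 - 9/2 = (h/2 + 1)*(h - 3)*(h + 3/2)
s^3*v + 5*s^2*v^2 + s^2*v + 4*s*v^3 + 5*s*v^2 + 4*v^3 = (s + v)*(s + 4*v)*(s*v + v)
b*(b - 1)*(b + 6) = b^3 + 5*b^2 - 6*b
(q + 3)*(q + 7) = q^2 + 10*q + 21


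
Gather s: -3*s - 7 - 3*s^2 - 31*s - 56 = -3*s^2 - 34*s - 63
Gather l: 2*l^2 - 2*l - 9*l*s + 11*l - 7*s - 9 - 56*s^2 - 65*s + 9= 2*l^2 + l*(9 - 9*s) - 56*s^2 - 72*s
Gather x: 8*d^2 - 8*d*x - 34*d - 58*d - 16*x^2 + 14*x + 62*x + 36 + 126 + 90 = 8*d^2 - 92*d - 16*x^2 + x*(76 - 8*d) + 252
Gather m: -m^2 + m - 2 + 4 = -m^2 + m + 2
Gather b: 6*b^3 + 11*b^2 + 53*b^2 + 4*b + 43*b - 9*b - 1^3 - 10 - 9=6*b^3 + 64*b^2 + 38*b - 20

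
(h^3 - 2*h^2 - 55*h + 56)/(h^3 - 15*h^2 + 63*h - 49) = (h^2 - h - 56)/(h^2 - 14*h + 49)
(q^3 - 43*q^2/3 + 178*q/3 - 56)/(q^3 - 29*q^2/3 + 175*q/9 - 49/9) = 3*(3*q^2 - 22*q + 24)/(9*q^2 - 24*q + 7)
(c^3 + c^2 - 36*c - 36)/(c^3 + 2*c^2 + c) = (c^2 - 36)/(c*(c + 1))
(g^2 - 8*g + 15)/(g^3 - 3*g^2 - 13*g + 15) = (g - 3)/(g^2 + 2*g - 3)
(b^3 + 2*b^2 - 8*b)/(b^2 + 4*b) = b - 2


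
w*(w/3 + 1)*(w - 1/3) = w^3/3 + 8*w^2/9 - w/3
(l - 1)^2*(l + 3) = l^3 + l^2 - 5*l + 3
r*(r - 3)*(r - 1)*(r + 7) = r^4 + 3*r^3 - 25*r^2 + 21*r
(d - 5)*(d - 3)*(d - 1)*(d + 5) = d^4 - 4*d^3 - 22*d^2 + 100*d - 75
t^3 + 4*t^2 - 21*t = t*(t - 3)*(t + 7)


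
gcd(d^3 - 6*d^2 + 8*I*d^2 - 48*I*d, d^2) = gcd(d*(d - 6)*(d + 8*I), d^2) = d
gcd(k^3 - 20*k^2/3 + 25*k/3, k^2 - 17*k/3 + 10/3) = k - 5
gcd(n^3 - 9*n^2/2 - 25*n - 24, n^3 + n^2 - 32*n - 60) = n + 2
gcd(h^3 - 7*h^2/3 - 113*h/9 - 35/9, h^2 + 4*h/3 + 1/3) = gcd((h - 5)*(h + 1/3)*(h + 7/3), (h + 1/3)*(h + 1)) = h + 1/3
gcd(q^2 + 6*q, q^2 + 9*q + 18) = q + 6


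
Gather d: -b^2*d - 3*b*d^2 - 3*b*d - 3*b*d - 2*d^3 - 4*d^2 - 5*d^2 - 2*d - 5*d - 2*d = -2*d^3 + d^2*(-3*b - 9) + d*(-b^2 - 6*b - 9)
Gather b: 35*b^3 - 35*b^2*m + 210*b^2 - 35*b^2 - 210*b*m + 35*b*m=35*b^3 + b^2*(175 - 35*m) - 175*b*m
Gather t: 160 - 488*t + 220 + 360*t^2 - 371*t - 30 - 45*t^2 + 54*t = 315*t^2 - 805*t + 350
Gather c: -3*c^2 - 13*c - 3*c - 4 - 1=-3*c^2 - 16*c - 5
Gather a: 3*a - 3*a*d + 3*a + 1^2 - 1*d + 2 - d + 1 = a*(6 - 3*d) - 2*d + 4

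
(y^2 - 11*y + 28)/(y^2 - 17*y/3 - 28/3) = 3*(y - 4)/(3*y + 4)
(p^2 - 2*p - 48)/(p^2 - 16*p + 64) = (p + 6)/(p - 8)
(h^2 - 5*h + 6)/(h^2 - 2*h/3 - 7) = 3*(h - 2)/(3*h + 7)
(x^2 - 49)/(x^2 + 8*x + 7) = (x - 7)/(x + 1)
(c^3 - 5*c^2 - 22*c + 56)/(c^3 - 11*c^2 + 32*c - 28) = (c + 4)/(c - 2)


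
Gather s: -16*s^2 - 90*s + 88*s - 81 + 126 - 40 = -16*s^2 - 2*s + 5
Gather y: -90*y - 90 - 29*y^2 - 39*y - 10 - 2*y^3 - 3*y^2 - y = -2*y^3 - 32*y^2 - 130*y - 100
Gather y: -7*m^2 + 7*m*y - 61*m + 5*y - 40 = -7*m^2 - 61*m + y*(7*m + 5) - 40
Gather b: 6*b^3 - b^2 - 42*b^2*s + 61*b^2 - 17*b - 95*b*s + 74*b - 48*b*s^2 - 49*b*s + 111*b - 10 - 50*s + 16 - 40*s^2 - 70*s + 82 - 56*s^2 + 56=6*b^3 + b^2*(60 - 42*s) + b*(-48*s^2 - 144*s + 168) - 96*s^2 - 120*s + 144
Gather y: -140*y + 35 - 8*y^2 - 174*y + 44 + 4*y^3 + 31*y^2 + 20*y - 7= 4*y^3 + 23*y^2 - 294*y + 72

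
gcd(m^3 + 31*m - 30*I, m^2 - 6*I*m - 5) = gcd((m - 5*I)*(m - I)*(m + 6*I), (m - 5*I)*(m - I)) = m^2 - 6*I*m - 5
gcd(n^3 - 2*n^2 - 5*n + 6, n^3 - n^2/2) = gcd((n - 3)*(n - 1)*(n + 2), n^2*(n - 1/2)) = 1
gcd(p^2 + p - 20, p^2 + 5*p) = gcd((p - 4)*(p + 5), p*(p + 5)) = p + 5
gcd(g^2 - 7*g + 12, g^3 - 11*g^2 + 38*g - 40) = g - 4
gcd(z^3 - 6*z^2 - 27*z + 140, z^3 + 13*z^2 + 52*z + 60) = z + 5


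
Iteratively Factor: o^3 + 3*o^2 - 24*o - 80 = (o + 4)*(o^2 - o - 20) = (o - 5)*(o + 4)*(o + 4)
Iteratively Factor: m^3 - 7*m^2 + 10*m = (m - 2)*(m^2 - 5*m) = m*(m - 2)*(m - 5)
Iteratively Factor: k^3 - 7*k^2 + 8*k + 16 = (k - 4)*(k^2 - 3*k - 4) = (k - 4)^2*(k + 1)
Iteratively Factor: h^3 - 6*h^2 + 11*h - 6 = (h - 3)*(h^2 - 3*h + 2) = (h - 3)*(h - 1)*(h - 2)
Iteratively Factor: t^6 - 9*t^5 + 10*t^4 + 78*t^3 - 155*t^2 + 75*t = (t)*(t^5 - 9*t^4 + 10*t^3 + 78*t^2 - 155*t + 75) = t*(t - 5)*(t^4 - 4*t^3 - 10*t^2 + 28*t - 15) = t*(t - 5)*(t - 1)*(t^3 - 3*t^2 - 13*t + 15) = t*(t - 5)*(t - 1)^2*(t^2 - 2*t - 15) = t*(t - 5)^2*(t - 1)^2*(t + 3)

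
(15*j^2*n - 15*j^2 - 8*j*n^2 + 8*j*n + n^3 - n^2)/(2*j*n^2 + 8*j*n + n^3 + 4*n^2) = (15*j^2*n - 15*j^2 - 8*j*n^2 + 8*j*n + n^3 - n^2)/(n*(2*j*n + 8*j + n^2 + 4*n))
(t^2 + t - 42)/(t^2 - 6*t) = (t + 7)/t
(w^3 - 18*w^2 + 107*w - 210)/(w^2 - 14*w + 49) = (w^2 - 11*w + 30)/(w - 7)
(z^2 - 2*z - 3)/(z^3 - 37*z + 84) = (z + 1)/(z^2 + 3*z - 28)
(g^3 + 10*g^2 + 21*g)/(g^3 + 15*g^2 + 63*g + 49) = g*(g + 3)/(g^2 + 8*g + 7)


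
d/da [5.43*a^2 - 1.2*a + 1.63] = 10.86*a - 1.2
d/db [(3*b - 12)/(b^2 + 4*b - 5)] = 3*(b^2 + 4*b - 2*(b - 4)*(b + 2) - 5)/(b^2 + 4*b - 5)^2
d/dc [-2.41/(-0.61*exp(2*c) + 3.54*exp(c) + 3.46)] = (8.5314 - 2.9402*exp(c))*exp(c)/(-0.61*exp(2*c) + 3.54*exp(c) + 3.46)^2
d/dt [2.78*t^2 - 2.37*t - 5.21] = 5.56*t - 2.37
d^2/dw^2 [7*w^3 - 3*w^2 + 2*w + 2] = 42*w - 6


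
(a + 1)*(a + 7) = a^2 + 8*a + 7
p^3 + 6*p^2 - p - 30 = (p - 2)*(p + 3)*(p + 5)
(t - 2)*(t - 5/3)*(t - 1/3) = t^3 - 4*t^2 + 41*t/9 - 10/9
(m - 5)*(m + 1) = m^2 - 4*m - 5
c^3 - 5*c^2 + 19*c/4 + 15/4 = (c - 3)*(c - 5/2)*(c + 1/2)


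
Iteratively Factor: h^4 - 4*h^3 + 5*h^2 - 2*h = (h - 1)*(h^3 - 3*h^2 + 2*h) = h*(h - 1)*(h^2 - 3*h + 2) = h*(h - 2)*(h - 1)*(h - 1)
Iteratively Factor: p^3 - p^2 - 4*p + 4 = (p - 2)*(p^2 + p - 2) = (p - 2)*(p - 1)*(p + 2)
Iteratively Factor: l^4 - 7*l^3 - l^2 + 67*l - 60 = (l + 3)*(l^3 - 10*l^2 + 29*l - 20) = (l - 5)*(l + 3)*(l^2 - 5*l + 4) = (l - 5)*(l - 4)*(l + 3)*(l - 1)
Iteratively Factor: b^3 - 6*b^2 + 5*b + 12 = (b - 4)*(b^2 - 2*b - 3) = (b - 4)*(b + 1)*(b - 3)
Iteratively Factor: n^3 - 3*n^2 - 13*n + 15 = (n + 3)*(n^2 - 6*n + 5) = (n - 5)*(n + 3)*(n - 1)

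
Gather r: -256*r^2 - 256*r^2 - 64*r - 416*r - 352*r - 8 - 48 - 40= -512*r^2 - 832*r - 96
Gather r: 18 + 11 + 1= 30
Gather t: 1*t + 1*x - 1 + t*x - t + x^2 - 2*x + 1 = t*x + x^2 - x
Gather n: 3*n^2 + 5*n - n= 3*n^2 + 4*n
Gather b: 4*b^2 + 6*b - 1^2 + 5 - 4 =4*b^2 + 6*b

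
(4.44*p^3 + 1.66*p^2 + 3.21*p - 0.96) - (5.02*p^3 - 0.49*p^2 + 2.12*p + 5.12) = -0.579999999999999*p^3 + 2.15*p^2 + 1.09*p - 6.08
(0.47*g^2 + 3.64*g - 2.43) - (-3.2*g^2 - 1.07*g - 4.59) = 3.67*g^2 + 4.71*g + 2.16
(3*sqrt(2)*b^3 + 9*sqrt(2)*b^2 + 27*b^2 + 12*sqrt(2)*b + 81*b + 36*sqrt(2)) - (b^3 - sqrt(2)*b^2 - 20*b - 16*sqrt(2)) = -b^3 + 3*sqrt(2)*b^3 + 10*sqrt(2)*b^2 + 27*b^2 + 12*sqrt(2)*b + 101*b + 52*sqrt(2)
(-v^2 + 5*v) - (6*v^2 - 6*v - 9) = -7*v^2 + 11*v + 9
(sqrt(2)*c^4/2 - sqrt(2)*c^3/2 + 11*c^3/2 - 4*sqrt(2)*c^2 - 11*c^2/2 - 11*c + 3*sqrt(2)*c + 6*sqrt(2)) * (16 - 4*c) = -2*sqrt(2)*c^5 - 22*c^4 + 10*sqrt(2)*c^4 + 8*sqrt(2)*c^3 + 110*c^3 - 76*sqrt(2)*c^2 - 44*c^2 - 176*c + 24*sqrt(2)*c + 96*sqrt(2)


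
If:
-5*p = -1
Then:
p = 1/5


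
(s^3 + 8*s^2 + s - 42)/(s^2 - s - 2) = (s^2 + 10*s + 21)/(s + 1)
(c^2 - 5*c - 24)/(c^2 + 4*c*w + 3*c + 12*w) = (c - 8)/(c + 4*w)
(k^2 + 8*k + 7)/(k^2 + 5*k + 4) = (k + 7)/(k + 4)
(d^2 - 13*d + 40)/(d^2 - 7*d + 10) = (d - 8)/(d - 2)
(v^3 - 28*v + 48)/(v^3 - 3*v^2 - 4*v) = (v^2 + 4*v - 12)/(v*(v + 1))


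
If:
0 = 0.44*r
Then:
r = 0.00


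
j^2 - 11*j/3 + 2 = (j - 3)*(j - 2/3)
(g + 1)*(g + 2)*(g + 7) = g^3 + 10*g^2 + 23*g + 14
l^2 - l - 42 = (l - 7)*(l + 6)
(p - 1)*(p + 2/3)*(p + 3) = p^3 + 8*p^2/3 - 5*p/3 - 2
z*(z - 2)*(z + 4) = z^3 + 2*z^2 - 8*z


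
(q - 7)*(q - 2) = q^2 - 9*q + 14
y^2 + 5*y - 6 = (y - 1)*(y + 6)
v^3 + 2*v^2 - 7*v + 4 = (v - 1)^2*(v + 4)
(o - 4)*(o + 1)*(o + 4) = o^3 + o^2 - 16*o - 16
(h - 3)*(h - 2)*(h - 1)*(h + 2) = h^4 - 4*h^3 - h^2 + 16*h - 12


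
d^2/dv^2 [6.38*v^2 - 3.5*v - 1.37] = 12.7600000000000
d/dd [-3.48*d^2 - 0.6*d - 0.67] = -6.96*d - 0.6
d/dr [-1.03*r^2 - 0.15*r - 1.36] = -2.06*r - 0.15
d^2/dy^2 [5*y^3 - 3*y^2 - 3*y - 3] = 30*y - 6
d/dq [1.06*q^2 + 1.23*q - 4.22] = 2.12*q + 1.23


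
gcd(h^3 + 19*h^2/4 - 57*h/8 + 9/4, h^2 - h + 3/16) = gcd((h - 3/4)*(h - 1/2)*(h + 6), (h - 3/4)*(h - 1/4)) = h - 3/4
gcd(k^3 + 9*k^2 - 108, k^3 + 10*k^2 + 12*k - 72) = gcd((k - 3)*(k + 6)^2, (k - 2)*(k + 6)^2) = k^2 + 12*k + 36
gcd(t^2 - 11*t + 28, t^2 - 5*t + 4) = t - 4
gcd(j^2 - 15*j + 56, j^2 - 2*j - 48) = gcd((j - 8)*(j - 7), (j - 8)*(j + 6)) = j - 8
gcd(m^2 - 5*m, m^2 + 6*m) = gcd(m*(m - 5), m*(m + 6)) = m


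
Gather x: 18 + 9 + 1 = 28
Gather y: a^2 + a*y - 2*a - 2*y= a^2 - 2*a + y*(a - 2)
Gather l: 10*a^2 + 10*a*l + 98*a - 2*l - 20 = 10*a^2 + 98*a + l*(10*a - 2) - 20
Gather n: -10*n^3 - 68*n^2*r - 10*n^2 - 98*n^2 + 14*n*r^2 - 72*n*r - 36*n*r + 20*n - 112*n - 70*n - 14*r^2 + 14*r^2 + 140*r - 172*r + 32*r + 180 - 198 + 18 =-10*n^3 + n^2*(-68*r - 108) + n*(14*r^2 - 108*r - 162)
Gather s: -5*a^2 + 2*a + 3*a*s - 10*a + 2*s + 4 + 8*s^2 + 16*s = -5*a^2 - 8*a + 8*s^2 + s*(3*a + 18) + 4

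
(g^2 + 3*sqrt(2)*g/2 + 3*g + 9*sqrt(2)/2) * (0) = 0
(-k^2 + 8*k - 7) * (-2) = 2*k^2 - 16*k + 14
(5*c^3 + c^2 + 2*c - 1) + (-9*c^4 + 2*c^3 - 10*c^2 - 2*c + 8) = -9*c^4 + 7*c^3 - 9*c^2 + 7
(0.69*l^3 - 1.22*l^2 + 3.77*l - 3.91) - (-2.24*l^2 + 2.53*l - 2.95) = 0.69*l^3 + 1.02*l^2 + 1.24*l - 0.96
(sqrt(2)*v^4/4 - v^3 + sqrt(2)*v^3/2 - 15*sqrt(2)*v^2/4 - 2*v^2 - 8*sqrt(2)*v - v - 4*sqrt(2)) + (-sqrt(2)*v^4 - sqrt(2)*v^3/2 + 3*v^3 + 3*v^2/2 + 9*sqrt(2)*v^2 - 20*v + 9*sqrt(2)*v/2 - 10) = -3*sqrt(2)*v^4/4 + 2*v^3 - v^2/2 + 21*sqrt(2)*v^2/4 - 21*v - 7*sqrt(2)*v/2 - 10 - 4*sqrt(2)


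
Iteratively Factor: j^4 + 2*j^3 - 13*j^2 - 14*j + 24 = (j - 1)*(j^3 + 3*j^2 - 10*j - 24) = (j - 3)*(j - 1)*(j^2 + 6*j + 8) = (j - 3)*(j - 1)*(j + 2)*(j + 4)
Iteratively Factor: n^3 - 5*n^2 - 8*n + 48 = (n + 3)*(n^2 - 8*n + 16) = (n - 4)*(n + 3)*(n - 4)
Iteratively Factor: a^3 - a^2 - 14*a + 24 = (a - 2)*(a^2 + a - 12) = (a - 2)*(a + 4)*(a - 3)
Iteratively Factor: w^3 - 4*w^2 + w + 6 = (w - 2)*(w^2 - 2*w - 3) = (w - 3)*(w - 2)*(w + 1)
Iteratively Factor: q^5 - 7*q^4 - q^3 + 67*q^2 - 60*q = (q)*(q^4 - 7*q^3 - q^2 + 67*q - 60) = q*(q - 5)*(q^3 - 2*q^2 - 11*q + 12) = q*(q - 5)*(q - 4)*(q^2 + 2*q - 3) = q*(q - 5)*(q - 4)*(q + 3)*(q - 1)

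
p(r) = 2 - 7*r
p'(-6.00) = -7.00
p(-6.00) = 44.00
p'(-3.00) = -7.00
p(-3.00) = 23.00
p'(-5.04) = -7.00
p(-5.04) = 37.28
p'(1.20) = -7.00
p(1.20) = -6.40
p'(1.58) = -7.00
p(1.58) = -9.06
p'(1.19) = -7.00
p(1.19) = -6.33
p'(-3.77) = -7.00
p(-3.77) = 28.39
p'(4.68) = -7.00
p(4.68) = -30.76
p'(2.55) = -7.00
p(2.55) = -15.85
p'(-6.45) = -7.00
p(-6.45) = 47.15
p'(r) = -7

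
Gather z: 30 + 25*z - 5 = 25*z + 25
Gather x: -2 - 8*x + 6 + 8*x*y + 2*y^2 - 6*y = x*(8*y - 8) + 2*y^2 - 6*y + 4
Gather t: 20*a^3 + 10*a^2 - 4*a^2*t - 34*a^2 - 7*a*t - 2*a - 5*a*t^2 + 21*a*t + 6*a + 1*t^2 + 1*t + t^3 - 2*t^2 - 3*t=20*a^3 - 24*a^2 + 4*a + t^3 + t^2*(-5*a - 1) + t*(-4*a^2 + 14*a - 2)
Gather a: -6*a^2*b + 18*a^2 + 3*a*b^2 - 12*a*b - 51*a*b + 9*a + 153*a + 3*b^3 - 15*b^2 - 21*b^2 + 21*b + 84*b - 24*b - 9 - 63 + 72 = a^2*(18 - 6*b) + a*(3*b^2 - 63*b + 162) + 3*b^3 - 36*b^2 + 81*b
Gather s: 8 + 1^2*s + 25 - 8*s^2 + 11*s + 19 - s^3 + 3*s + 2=-s^3 - 8*s^2 + 15*s + 54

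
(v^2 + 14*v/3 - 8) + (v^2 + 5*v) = 2*v^2 + 29*v/3 - 8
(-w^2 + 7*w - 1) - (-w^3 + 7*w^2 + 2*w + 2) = w^3 - 8*w^2 + 5*w - 3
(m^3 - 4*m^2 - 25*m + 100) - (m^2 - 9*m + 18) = m^3 - 5*m^2 - 16*m + 82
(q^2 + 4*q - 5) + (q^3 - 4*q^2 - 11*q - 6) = q^3 - 3*q^2 - 7*q - 11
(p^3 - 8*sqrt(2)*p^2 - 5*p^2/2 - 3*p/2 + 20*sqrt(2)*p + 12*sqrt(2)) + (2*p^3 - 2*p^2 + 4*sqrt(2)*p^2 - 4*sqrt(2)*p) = 3*p^3 - 4*sqrt(2)*p^2 - 9*p^2/2 - 3*p/2 + 16*sqrt(2)*p + 12*sqrt(2)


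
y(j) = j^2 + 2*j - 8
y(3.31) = 9.58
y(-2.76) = -5.90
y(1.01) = -4.96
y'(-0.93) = 0.14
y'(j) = 2*j + 2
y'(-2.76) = -3.52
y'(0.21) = 2.42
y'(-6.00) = -10.00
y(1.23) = -4.03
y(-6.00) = 16.00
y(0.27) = -7.39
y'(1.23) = 4.46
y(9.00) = 91.00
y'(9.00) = 20.00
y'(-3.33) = -4.66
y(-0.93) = -9.00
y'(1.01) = 4.02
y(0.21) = -7.54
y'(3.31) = 8.62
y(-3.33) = -3.57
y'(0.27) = 2.54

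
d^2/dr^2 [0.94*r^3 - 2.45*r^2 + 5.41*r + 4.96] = 5.64*r - 4.9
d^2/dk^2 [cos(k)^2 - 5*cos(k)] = 5*cos(k) - 2*cos(2*k)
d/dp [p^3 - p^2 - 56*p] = 3*p^2 - 2*p - 56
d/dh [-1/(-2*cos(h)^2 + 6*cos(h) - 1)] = 2*(2*cos(h) - 3)*sin(h)/(-6*cos(h) + cos(2*h) + 2)^2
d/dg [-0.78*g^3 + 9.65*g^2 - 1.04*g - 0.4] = -2.34*g^2 + 19.3*g - 1.04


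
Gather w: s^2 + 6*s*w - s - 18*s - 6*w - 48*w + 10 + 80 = s^2 - 19*s + w*(6*s - 54) + 90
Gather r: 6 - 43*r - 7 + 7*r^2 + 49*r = 7*r^2 + 6*r - 1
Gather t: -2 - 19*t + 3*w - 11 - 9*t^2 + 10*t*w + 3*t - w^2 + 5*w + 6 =-9*t^2 + t*(10*w - 16) - w^2 + 8*w - 7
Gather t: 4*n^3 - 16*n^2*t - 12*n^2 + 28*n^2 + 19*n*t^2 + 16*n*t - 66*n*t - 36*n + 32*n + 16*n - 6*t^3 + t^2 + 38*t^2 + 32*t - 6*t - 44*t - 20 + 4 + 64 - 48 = 4*n^3 + 16*n^2 + 12*n - 6*t^3 + t^2*(19*n + 39) + t*(-16*n^2 - 50*n - 18)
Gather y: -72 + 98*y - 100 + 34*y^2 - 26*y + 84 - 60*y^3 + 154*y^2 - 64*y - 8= -60*y^3 + 188*y^2 + 8*y - 96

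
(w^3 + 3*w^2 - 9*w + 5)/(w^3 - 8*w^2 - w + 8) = (w^2 + 4*w - 5)/(w^2 - 7*w - 8)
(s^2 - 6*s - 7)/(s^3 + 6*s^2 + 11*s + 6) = (s - 7)/(s^2 + 5*s + 6)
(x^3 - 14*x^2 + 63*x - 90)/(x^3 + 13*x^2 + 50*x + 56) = (x^3 - 14*x^2 + 63*x - 90)/(x^3 + 13*x^2 + 50*x + 56)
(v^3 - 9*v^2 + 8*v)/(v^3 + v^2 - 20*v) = (v^2 - 9*v + 8)/(v^2 + v - 20)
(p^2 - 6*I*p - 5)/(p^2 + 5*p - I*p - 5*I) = (p - 5*I)/(p + 5)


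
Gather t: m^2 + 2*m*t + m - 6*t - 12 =m^2 + m + t*(2*m - 6) - 12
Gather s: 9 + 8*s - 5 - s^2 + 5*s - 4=-s^2 + 13*s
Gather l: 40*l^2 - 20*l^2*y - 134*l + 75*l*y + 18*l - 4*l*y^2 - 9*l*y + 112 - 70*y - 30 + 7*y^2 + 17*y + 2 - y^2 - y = l^2*(40 - 20*y) + l*(-4*y^2 + 66*y - 116) + 6*y^2 - 54*y + 84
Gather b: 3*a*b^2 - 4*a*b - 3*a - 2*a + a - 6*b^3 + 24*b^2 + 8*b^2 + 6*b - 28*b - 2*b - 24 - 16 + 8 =-4*a - 6*b^3 + b^2*(3*a + 32) + b*(-4*a - 24) - 32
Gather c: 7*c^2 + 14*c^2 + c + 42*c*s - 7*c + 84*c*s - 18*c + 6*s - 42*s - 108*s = 21*c^2 + c*(126*s - 24) - 144*s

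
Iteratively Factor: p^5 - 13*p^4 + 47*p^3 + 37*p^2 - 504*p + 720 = (p - 5)*(p^4 - 8*p^3 + 7*p^2 + 72*p - 144) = (p - 5)*(p - 4)*(p^3 - 4*p^2 - 9*p + 36) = (p - 5)*(p - 4)*(p - 3)*(p^2 - p - 12) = (p - 5)*(p - 4)*(p - 3)*(p + 3)*(p - 4)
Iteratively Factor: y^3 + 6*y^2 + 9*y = (y)*(y^2 + 6*y + 9) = y*(y + 3)*(y + 3)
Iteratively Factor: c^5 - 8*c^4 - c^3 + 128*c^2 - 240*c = (c - 4)*(c^4 - 4*c^3 - 17*c^2 + 60*c) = (c - 4)*(c + 4)*(c^3 - 8*c^2 + 15*c) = (c - 5)*(c - 4)*(c + 4)*(c^2 - 3*c) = c*(c - 5)*(c - 4)*(c + 4)*(c - 3)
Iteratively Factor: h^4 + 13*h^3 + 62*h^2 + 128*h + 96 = (h + 3)*(h^3 + 10*h^2 + 32*h + 32) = (h + 3)*(h + 4)*(h^2 + 6*h + 8) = (h + 3)*(h + 4)^2*(h + 2)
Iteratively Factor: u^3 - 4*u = (u)*(u^2 - 4) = u*(u + 2)*(u - 2)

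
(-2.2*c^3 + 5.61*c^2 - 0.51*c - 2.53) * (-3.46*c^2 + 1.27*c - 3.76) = 7.612*c^5 - 22.2046*c^4 + 17.1613*c^3 - 12.9875*c^2 - 1.2955*c + 9.5128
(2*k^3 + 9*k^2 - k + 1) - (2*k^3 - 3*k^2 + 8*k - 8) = 12*k^2 - 9*k + 9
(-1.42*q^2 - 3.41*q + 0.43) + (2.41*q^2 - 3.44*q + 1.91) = 0.99*q^2 - 6.85*q + 2.34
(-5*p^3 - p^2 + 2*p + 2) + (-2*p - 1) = -5*p^3 - p^2 + 1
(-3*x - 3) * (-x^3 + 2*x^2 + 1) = 3*x^4 - 3*x^3 - 6*x^2 - 3*x - 3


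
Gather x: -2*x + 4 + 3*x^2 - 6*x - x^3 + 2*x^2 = -x^3 + 5*x^2 - 8*x + 4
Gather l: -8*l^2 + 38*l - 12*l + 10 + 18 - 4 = -8*l^2 + 26*l + 24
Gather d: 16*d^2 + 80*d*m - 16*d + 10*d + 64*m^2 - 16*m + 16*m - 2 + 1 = 16*d^2 + d*(80*m - 6) + 64*m^2 - 1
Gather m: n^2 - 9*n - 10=n^2 - 9*n - 10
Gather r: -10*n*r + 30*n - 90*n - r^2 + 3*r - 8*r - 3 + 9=-60*n - r^2 + r*(-10*n - 5) + 6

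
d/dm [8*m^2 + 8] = 16*m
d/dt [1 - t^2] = -2*t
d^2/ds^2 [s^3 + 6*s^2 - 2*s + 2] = 6*s + 12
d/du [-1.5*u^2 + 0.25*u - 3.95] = 0.25 - 3.0*u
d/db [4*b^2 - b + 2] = 8*b - 1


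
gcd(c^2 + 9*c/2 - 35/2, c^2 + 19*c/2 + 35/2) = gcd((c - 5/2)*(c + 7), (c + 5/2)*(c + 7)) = c + 7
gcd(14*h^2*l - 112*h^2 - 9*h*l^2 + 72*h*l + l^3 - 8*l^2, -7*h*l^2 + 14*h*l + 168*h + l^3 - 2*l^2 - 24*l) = 7*h - l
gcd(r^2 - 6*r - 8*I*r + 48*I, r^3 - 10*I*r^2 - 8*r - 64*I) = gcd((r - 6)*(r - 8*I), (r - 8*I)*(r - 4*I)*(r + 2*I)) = r - 8*I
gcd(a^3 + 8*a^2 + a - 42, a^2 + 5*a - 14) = a^2 + 5*a - 14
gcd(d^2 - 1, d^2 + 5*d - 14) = 1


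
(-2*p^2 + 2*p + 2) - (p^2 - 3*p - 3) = -3*p^2 + 5*p + 5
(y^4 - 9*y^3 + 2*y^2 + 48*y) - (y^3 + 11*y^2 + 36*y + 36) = y^4 - 10*y^3 - 9*y^2 + 12*y - 36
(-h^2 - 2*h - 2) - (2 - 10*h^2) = 9*h^2 - 2*h - 4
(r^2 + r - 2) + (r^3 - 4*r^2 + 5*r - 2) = r^3 - 3*r^2 + 6*r - 4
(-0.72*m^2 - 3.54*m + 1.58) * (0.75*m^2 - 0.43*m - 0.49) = -0.54*m^4 - 2.3454*m^3 + 3.06*m^2 + 1.0552*m - 0.7742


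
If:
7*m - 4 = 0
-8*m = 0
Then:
No Solution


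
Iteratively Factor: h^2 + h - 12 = (h - 3)*(h + 4)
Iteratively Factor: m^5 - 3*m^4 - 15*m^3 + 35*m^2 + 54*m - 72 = (m - 1)*(m^4 - 2*m^3 - 17*m^2 + 18*m + 72) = (m - 1)*(m + 2)*(m^3 - 4*m^2 - 9*m + 36) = (m - 4)*(m - 1)*(m + 2)*(m^2 - 9) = (m - 4)*(m - 3)*(m - 1)*(m + 2)*(m + 3)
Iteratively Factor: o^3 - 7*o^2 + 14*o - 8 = (o - 2)*(o^2 - 5*o + 4) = (o - 2)*(o - 1)*(o - 4)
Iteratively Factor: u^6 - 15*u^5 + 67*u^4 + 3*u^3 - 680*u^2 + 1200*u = (u - 4)*(u^5 - 11*u^4 + 23*u^3 + 95*u^2 - 300*u) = (u - 4)^2*(u^4 - 7*u^3 - 5*u^2 + 75*u) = (u - 5)*(u - 4)^2*(u^3 - 2*u^2 - 15*u) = u*(u - 5)*(u - 4)^2*(u^2 - 2*u - 15) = u*(u - 5)*(u - 4)^2*(u + 3)*(u - 5)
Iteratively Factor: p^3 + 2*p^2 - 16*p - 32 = (p + 2)*(p^2 - 16) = (p + 2)*(p + 4)*(p - 4)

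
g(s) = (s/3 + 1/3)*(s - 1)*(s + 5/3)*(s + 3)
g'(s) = (s/3 + 1/3)*(s - 1)*(s + 5/3) + (s/3 + 1/3)*(s - 1)*(s + 3) + (s/3 + 1/3)*(s + 5/3)*(s + 3) + (s - 1)*(s + 5/3)*(s + 3)/3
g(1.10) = 0.79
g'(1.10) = 8.80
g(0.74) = -1.36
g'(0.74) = 3.51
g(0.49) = -1.91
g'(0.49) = 1.03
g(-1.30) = 0.14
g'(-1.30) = -0.06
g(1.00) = 0.00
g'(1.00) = 7.11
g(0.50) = -1.90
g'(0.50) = 1.11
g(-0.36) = -1.00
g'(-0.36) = -1.97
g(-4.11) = 14.37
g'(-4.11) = -26.25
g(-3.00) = 0.00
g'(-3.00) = -3.56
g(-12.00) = 4433.00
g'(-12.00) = -1665.56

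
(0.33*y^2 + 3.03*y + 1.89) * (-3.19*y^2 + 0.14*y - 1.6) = -1.0527*y^4 - 9.6195*y^3 - 6.1329*y^2 - 4.5834*y - 3.024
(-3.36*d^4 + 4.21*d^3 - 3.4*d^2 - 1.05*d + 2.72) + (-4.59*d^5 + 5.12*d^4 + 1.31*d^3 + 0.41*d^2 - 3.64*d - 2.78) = -4.59*d^5 + 1.76*d^4 + 5.52*d^3 - 2.99*d^2 - 4.69*d - 0.0599999999999996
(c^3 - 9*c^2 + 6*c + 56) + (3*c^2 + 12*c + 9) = c^3 - 6*c^2 + 18*c + 65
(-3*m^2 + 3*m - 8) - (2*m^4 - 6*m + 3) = -2*m^4 - 3*m^2 + 9*m - 11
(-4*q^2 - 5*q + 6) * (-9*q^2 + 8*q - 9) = 36*q^4 + 13*q^3 - 58*q^2 + 93*q - 54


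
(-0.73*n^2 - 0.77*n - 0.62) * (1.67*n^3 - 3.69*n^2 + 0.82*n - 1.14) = -1.2191*n^5 + 1.4078*n^4 + 1.2073*n^3 + 2.4886*n^2 + 0.3694*n + 0.7068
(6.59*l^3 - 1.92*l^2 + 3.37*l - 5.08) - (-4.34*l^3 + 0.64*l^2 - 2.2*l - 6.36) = 10.93*l^3 - 2.56*l^2 + 5.57*l + 1.28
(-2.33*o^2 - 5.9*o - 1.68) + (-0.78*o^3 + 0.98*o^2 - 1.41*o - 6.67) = -0.78*o^3 - 1.35*o^2 - 7.31*o - 8.35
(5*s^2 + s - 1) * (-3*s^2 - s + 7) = -15*s^4 - 8*s^3 + 37*s^2 + 8*s - 7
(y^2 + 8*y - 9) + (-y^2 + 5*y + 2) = 13*y - 7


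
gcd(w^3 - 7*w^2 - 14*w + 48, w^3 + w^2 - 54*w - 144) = w^2 - 5*w - 24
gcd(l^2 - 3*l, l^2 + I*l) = l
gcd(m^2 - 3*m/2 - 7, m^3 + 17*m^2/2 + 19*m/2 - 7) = m + 2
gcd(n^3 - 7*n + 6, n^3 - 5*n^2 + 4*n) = n - 1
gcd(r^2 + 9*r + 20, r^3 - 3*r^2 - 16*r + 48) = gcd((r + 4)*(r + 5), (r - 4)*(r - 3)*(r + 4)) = r + 4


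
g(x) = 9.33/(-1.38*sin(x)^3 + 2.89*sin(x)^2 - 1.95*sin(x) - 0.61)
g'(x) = 9.33*(4.14*sin(x)^2*cos(x) - 5.78*sin(x)*cos(x) + 1.95*cos(x))/(-1.38*sin(x)^3 + 2.89*sin(x)^2 - 1.95*sin(x) - 0.61)^2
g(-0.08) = -21.45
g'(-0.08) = 119.84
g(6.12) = -44.22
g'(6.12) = 619.97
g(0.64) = -8.99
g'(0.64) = -0.18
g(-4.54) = -8.92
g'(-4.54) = -0.40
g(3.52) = 16.24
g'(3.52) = -122.18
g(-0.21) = -142.63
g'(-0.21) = 7111.17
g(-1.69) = 1.69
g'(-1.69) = -0.43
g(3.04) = -11.97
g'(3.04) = -21.48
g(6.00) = 48.95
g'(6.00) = 958.86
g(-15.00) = 4.13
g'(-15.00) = -10.35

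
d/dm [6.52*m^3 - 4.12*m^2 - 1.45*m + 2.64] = 19.56*m^2 - 8.24*m - 1.45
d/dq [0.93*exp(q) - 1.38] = 0.93*exp(q)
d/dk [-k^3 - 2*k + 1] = -3*k^2 - 2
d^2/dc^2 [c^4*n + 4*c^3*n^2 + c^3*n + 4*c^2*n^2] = 2*n*(6*c^2 + 12*c*n + 3*c + 4*n)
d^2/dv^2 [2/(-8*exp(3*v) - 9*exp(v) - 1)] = 18*((8*exp(2*v) + 1)*(8*exp(3*v) + 9*exp(v) + 1) - 2*(8*exp(2*v) + 3)^2*exp(v))*exp(v)/(8*exp(3*v) + 9*exp(v) + 1)^3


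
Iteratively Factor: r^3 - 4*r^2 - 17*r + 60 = (r - 5)*(r^2 + r - 12) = (r - 5)*(r - 3)*(r + 4)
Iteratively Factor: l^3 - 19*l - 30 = (l + 3)*(l^2 - 3*l - 10) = (l - 5)*(l + 3)*(l + 2)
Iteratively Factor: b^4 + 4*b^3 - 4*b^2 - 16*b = (b - 2)*(b^3 + 6*b^2 + 8*b) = (b - 2)*(b + 2)*(b^2 + 4*b) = b*(b - 2)*(b + 2)*(b + 4)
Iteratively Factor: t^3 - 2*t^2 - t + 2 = (t - 1)*(t^2 - t - 2) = (t - 2)*(t - 1)*(t + 1)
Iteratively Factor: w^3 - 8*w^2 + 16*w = (w - 4)*(w^2 - 4*w) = w*(w - 4)*(w - 4)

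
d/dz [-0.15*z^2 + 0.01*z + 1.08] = 0.01 - 0.3*z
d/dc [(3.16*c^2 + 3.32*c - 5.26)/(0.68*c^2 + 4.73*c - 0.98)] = (12.6892*c^2 + 0.959999999999999*c + 21.6262)/(0.4624*c^4 + 6.4328*c^3 + 21.0401*c^2 - 9.2708*c + 0.9604)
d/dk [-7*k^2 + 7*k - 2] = 7 - 14*k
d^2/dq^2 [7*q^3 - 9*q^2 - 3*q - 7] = 42*q - 18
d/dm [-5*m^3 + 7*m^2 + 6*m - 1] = -15*m^2 + 14*m + 6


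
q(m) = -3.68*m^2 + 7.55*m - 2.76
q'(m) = 7.55 - 7.36*m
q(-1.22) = -17.45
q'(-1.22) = 16.53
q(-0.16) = -4.06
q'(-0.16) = 8.73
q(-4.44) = -108.83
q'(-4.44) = 40.23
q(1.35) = 0.73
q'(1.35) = -2.39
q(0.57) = 0.35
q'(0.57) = 3.35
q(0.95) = 1.09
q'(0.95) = 0.56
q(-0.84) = -11.70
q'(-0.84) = 13.73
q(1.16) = 1.05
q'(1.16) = -0.99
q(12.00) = -442.08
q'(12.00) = -80.77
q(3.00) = -13.23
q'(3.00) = -14.53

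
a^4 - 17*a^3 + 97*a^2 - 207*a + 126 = (a - 7)*(a - 6)*(a - 3)*(a - 1)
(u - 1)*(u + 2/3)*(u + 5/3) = u^3 + 4*u^2/3 - 11*u/9 - 10/9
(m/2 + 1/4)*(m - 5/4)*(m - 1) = m^3/2 - 7*m^2/8 + m/16 + 5/16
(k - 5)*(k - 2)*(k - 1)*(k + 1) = k^4 - 7*k^3 + 9*k^2 + 7*k - 10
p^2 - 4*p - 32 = (p - 8)*(p + 4)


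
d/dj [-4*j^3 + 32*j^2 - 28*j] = -12*j^2 + 64*j - 28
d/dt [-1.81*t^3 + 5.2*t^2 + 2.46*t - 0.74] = -5.43*t^2 + 10.4*t + 2.46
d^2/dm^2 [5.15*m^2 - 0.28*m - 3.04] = 10.3000000000000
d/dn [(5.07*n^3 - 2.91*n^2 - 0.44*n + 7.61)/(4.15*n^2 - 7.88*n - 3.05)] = (21.0405*n^4 - 79.9032*n^3 - 21.6337*n^2 - 45.412*n + 61.3088)/(17.2225*n^4 - 65.404*n^3 + 36.7794*n^2 + 48.068*n + 9.3025)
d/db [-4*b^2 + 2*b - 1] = 2 - 8*b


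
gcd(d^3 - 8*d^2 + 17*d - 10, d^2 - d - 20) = d - 5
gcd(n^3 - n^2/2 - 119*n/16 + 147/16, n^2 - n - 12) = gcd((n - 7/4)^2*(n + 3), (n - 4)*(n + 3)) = n + 3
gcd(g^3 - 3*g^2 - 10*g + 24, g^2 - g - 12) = g^2 - g - 12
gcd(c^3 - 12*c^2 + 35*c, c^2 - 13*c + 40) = c - 5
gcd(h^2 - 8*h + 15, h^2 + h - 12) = h - 3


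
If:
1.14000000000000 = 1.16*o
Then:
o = 0.98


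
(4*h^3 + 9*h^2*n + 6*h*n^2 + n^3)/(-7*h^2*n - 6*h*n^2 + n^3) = (-4*h^2 - 5*h*n - n^2)/(n*(7*h - n))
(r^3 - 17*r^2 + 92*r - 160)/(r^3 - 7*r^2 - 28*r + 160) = (r - 5)/(r + 5)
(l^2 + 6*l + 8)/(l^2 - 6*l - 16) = (l + 4)/(l - 8)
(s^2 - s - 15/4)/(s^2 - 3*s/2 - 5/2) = (s + 3/2)/(s + 1)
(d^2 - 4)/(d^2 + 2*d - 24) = (d^2 - 4)/(d^2 + 2*d - 24)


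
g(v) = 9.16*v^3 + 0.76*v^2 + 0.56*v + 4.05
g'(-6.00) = 980.72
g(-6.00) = -1950.51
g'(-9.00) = 2212.76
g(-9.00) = -6617.07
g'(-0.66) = 11.53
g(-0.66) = 1.38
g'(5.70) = 902.05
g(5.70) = 1728.30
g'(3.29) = 303.01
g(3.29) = 340.32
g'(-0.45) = 5.44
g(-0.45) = 3.12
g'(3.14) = 276.27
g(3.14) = 296.89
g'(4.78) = 635.70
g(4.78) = 1024.50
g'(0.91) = 24.70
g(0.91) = 12.09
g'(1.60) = 73.34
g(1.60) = 44.41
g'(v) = 27.48*v^2 + 1.52*v + 0.56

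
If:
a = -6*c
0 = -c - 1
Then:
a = 6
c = -1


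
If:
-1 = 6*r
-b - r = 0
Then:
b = 1/6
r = -1/6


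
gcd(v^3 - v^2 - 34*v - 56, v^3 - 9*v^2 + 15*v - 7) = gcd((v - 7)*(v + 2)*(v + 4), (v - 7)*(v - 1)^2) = v - 7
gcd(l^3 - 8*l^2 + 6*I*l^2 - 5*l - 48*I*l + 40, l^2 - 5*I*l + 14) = 1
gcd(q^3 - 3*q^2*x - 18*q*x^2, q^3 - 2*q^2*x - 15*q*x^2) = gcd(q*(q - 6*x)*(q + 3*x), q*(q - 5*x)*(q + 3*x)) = q^2 + 3*q*x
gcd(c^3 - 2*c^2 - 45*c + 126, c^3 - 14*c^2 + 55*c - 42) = c - 6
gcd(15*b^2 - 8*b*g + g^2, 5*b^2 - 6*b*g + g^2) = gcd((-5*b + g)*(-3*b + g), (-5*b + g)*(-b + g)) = 5*b - g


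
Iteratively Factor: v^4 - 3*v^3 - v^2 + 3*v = (v)*(v^3 - 3*v^2 - v + 3) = v*(v - 1)*(v^2 - 2*v - 3) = v*(v - 3)*(v - 1)*(v + 1)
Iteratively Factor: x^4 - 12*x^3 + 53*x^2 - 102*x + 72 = (x - 3)*(x^3 - 9*x^2 + 26*x - 24) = (x - 4)*(x - 3)*(x^2 - 5*x + 6) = (x - 4)*(x - 3)*(x - 2)*(x - 3)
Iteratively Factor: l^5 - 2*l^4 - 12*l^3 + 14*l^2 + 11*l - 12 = (l - 1)*(l^4 - l^3 - 13*l^2 + l + 12) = (l - 1)*(l + 1)*(l^3 - 2*l^2 - 11*l + 12) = (l - 1)*(l + 1)*(l + 3)*(l^2 - 5*l + 4) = (l - 4)*(l - 1)*(l + 1)*(l + 3)*(l - 1)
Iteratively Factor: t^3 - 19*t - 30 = (t + 2)*(t^2 - 2*t - 15) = (t + 2)*(t + 3)*(t - 5)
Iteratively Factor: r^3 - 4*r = (r - 2)*(r^2 + 2*r) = (r - 2)*(r + 2)*(r)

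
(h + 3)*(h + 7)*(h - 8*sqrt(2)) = h^3 - 8*sqrt(2)*h^2 + 10*h^2 - 80*sqrt(2)*h + 21*h - 168*sqrt(2)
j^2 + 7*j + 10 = (j + 2)*(j + 5)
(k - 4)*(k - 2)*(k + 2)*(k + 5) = k^4 + k^3 - 24*k^2 - 4*k + 80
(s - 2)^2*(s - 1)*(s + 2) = s^4 - 3*s^3 - 2*s^2 + 12*s - 8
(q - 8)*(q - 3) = q^2 - 11*q + 24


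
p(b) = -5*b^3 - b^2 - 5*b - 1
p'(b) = -15*b^2 - 2*b - 5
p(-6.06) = 1105.30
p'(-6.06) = -543.73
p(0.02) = -1.10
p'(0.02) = -5.05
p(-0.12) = -0.41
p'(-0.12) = -4.98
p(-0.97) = 7.47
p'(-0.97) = -17.17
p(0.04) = -1.20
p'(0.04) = -5.10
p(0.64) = -5.92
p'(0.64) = -12.42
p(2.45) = -92.78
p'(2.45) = -99.94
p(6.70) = -1583.20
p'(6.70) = -691.75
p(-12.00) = 8555.00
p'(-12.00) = -2141.00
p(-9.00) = 3608.00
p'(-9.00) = -1202.00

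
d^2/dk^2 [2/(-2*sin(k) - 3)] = 4*(2*sin(k)^2 - 3*sin(k) - 4)/(2*sin(k) + 3)^3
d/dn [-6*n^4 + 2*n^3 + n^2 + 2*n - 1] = -24*n^3 + 6*n^2 + 2*n + 2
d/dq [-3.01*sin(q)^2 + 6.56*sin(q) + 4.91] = (6.56 - 6.02*sin(q))*cos(q)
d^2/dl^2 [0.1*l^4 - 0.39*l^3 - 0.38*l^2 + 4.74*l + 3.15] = 1.2*l^2 - 2.34*l - 0.76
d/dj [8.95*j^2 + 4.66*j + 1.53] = 17.9*j + 4.66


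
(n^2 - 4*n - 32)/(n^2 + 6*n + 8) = (n - 8)/(n + 2)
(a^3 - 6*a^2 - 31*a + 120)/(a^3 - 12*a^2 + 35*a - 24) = (a + 5)/(a - 1)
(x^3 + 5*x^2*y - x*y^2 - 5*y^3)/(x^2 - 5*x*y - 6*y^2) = (x^2 + 4*x*y - 5*y^2)/(x - 6*y)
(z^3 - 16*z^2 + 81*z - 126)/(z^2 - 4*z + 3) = (z^2 - 13*z + 42)/(z - 1)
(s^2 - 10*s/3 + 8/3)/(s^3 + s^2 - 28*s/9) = 3*(s - 2)/(s*(3*s + 7))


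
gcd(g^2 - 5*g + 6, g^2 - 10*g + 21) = g - 3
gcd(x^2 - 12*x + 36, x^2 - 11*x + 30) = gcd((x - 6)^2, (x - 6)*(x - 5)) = x - 6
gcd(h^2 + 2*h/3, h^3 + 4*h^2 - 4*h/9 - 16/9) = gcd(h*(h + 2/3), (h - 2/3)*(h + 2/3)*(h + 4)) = h + 2/3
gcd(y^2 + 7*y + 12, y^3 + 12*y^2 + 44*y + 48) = y + 4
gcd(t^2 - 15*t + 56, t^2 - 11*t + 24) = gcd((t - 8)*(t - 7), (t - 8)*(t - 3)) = t - 8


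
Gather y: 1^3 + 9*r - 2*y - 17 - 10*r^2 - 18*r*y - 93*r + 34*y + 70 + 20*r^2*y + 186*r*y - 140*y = -10*r^2 - 84*r + y*(20*r^2 + 168*r - 108) + 54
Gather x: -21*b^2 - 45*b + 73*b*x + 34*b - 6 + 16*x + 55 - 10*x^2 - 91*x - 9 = -21*b^2 - 11*b - 10*x^2 + x*(73*b - 75) + 40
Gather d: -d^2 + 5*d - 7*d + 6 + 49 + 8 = -d^2 - 2*d + 63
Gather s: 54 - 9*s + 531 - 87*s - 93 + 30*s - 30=462 - 66*s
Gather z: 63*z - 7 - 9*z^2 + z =-9*z^2 + 64*z - 7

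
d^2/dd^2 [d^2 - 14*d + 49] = 2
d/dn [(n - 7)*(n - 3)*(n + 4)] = 3*n^2 - 12*n - 19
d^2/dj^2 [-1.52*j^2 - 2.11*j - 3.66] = -3.04000000000000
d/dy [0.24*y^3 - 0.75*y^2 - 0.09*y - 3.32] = 0.72*y^2 - 1.5*y - 0.09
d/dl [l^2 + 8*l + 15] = 2*l + 8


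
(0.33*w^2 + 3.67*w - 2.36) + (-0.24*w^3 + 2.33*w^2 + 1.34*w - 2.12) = -0.24*w^3 + 2.66*w^2 + 5.01*w - 4.48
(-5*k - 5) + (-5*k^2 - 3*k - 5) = -5*k^2 - 8*k - 10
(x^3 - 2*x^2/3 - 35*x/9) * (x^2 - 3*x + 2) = x^5 - 11*x^4/3 + x^3/9 + 31*x^2/3 - 70*x/9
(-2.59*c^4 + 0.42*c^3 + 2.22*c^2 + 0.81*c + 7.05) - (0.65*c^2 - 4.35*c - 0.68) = -2.59*c^4 + 0.42*c^3 + 1.57*c^2 + 5.16*c + 7.73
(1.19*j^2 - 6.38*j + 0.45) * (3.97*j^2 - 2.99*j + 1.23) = 4.7243*j^4 - 28.8867*j^3 + 22.3264*j^2 - 9.1929*j + 0.5535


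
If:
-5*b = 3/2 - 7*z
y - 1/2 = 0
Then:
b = 7*z/5 - 3/10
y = 1/2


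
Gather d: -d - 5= -d - 5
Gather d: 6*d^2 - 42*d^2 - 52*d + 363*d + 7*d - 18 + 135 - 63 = -36*d^2 + 318*d + 54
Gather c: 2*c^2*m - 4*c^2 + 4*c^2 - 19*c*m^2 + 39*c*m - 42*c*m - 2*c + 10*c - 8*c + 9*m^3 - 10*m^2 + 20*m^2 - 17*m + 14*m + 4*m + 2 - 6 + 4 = 2*c^2*m + c*(-19*m^2 - 3*m) + 9*m^3 + 10*m^2 + m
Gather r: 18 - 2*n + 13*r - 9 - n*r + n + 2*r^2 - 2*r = -n + 2*r^2 + r*(11 - n) + 9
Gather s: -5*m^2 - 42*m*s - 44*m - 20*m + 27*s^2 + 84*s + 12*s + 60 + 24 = -5*m^2 - 64*m + 27*s^2 + s*(96 - 42*m) + 84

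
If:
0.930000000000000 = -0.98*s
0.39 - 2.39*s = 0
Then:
No Solution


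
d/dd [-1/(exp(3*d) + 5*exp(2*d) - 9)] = (3*exp(d) + 10)*exp(2*d)/(exp(3*d) + 5*exp(2*d) - 9)^2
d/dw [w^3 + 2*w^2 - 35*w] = 3*w^2 + 4*w - 35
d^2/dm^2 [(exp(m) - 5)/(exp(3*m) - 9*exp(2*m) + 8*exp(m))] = 4*(exp(5*m) - 18*exp(4*m) + 136*exp(3*m) - 407*exp(2*m) + 270*exp(m) - 80)*exp(-m)/(exp(6*m) - 27*exp(5*m) + 267*exp(4*m) - 1161*exp(3*m) + 2136*exp(2*m) - 1728*exp(m) + 512)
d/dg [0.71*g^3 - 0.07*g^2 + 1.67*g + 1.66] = 2.13*g^2 - 0.14*g + 1.67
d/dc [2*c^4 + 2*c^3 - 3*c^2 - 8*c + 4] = 8*c^3 + 6*c^2 - 6*c - 8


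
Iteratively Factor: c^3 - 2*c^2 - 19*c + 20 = (c - 1)*(c^2 - c - 20) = (c - 5)*(c - 1)*(c + 4)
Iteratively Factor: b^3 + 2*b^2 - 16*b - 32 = (b - 4)*(b^2 + 6*b + 8) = (b - 4)*(b + 4)*(b + 2)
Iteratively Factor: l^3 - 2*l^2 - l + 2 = (l - 1)*(l^2 - l - 2) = (l - 2)*(l - 1)*(l + 1)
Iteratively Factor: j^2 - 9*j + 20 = (j - 4)*(j - 5)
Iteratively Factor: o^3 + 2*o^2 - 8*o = (o - 2)*(o^2 + 4*o) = (o - 2)*(o + 4)*(o)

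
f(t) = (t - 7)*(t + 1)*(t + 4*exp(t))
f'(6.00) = -1584.72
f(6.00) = -11338.01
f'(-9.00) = 344.05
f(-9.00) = -1151.94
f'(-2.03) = 29.32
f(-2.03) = -13.99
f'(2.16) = -607.67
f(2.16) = -563.52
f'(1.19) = -231.93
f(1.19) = -182.44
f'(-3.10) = 60.65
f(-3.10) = -61.93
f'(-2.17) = 33.34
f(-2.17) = -18.38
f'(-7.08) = 228.56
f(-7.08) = -605.81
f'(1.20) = -234.35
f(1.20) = -184.77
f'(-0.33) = -35.99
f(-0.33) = -12.50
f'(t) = (t - 7)*(t + 1)*(4*exp(t) + 1) + (t - 7)*(t + 4*exp(t)) + (t + 1)*(t + 4*exp(t)) = 4*t^2*exp(t) + 3*t^2 - 16*t*exp(t) - 12*t - 52*exp(t) - 7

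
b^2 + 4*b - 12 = (b - 2)*(b + 6)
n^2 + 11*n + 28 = (n + 4)*(n + 7)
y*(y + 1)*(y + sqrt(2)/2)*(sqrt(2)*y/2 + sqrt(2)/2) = sqrt(2)*y^4/2 + y^3/2 + sqrt(2)*y^3 + sqrt(2)*y^2/2 + y^2 + y/2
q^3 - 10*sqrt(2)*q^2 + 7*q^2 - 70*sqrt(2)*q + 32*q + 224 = (q + 7)*(q - 8*sqrt(2))*(q - 2*sqrt(2))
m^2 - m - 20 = (m - 5)*(m + 4)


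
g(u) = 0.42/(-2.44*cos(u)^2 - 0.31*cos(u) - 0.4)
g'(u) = 0.42*(-4.88*sin(u)*cos(u) - 0.31*sin(u))/(-2.44*cos(u)^2 - 0.31*cos(u) - 0.4)^2 = -(2.0496*cos(u) + 0.1302)*sin(u)/(2.44*cos(u)^2 + 0.31*cos(u) + 0.4)^2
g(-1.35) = -0.72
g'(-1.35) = 1.65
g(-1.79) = -0.94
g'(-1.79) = -1.53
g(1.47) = -0.92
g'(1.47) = -1.61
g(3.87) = -0.27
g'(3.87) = -0.40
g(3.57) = -0.20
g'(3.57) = -0.16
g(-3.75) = -0.23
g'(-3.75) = 0.28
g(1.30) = -0.64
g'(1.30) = -1.51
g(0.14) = -0.14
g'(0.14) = -0.03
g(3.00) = -0.17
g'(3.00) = 0.04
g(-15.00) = -0.27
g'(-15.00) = -0.38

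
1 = 1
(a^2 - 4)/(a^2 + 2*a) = (a - 2)/a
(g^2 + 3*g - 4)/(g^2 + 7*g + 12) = (g - 1)/(g + 3)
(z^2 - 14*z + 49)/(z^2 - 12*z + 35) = (z - 7)/(z - 5)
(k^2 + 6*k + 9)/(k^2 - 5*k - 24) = (k + 3)/(k - 8)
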